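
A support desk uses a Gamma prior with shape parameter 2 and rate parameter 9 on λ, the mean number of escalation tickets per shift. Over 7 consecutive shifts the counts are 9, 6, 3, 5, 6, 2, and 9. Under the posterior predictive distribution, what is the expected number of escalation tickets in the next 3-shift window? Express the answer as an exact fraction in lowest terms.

63/8

Total count: 9 + 6 + 3 + 5 + 6 + 2 + 9 = 40.
Total exposure: 7 shifts.
Gamma(α, β) with Poisson data over total exposure Σt gives posterior Gamma(α+Σx, β+Σt) = Gamma(42, 16).
Predictive mean over a 3-shift window = T·E[λ|data] = 3·42/16 = 63/8.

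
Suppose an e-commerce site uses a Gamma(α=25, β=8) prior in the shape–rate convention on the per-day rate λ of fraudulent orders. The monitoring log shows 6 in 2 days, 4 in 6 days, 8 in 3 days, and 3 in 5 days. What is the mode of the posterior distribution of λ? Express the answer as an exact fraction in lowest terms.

15/8

Total count: 6 + 4 + 8 + 3 = 21.
Total exposure: 2 + 6 + 3 + 5 = 16 days.
Gamma(α, β) with Poisson data over total exposure Σt gives posterior Gamma(α+Σx, β+Σt) = Gamma(46, 24).
Posterior mode = (α'−1)/β' = 45/24 = 15/8.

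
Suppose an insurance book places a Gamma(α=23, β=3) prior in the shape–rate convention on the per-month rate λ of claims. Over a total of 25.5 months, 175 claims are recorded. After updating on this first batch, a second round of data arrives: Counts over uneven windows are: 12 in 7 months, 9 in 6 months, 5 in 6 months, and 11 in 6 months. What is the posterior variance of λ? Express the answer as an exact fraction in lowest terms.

Total count 175 over total exposure 25.5 months.
After the first batch: Gamma(23 + 175, 3 + 25.5) = Gamma(198, 57/2).
Total count: 12 + 9 + 5 + 11 = 37.
Total exposure: 7 + 6 + 6 + 6 = 25 months.
After the second batch: Gamma(198 + 37, 57/2 + 25) = Gamma(235, 107/2).
Posterior variance = α'/β'² = 235/(11449/4) = 940/11449.

940/11449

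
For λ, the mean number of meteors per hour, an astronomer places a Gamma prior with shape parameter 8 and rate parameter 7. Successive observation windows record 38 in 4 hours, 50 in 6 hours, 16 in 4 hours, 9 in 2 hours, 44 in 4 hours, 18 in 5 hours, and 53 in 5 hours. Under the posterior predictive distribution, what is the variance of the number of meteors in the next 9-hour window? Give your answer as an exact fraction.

97704/1369

Total count: 38 + 50 + 16 + 9 + 44 + 18 + 53 = 228.
Total exposure: 4 + 6 + 4 + 2 + 4 + 5 + 5 = 30 hours.
Posterior: α' = 8 + 228 = 236, β' = 7 + 30 = 37.
The posterior predictive for a window of length T is Negative Binomial with variance T·α'·(β'+T)/β'² = 9·236·46/1369 = 97704/1369.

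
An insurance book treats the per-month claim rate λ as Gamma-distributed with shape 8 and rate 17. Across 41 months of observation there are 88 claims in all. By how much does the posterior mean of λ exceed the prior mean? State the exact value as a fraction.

Total count 88 over total exposure 41 months.
Conjugate update: add total count to the shape and total exposure to the rate, giving Gamma(96, 58).
Posterior mean = 96/58 = 48/29; prior mean = 8/17 = 8/17. Difference = 48/29 − 8/17 = 584/493.

584/493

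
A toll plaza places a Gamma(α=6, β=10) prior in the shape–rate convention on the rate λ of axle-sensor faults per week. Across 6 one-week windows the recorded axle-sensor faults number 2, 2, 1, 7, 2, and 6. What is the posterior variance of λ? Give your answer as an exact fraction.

13/128

Total count: 2 + 2 + 1 + 7 + 2 + 6 = 20.
Total exposure: 6 weeks.
Gamma(α, β) with Poisson data over total exposure Σt gives posterior Gamma(α+Σx, β+Σt) = Gamma(26, 16).
Posterior variance = α'/β'² = 26/256 = 13/128.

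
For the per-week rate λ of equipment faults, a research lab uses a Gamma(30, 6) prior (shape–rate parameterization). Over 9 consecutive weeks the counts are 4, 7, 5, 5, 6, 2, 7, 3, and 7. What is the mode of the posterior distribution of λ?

5

Total count: 4 + 7 + 5 + 5 + 6 + 2 + 7 + 3 + 7 = 46.
Total exposure: 9 weeks.
By Gamma–Poisson conjugacy, the posterior is Gamma(α + Σx, β + Σt) = Gamma(30 + 46, 6 + 9) = Gamma(76, 15).
Posterior mode = (α'−1)/β' = 75/15 = 5.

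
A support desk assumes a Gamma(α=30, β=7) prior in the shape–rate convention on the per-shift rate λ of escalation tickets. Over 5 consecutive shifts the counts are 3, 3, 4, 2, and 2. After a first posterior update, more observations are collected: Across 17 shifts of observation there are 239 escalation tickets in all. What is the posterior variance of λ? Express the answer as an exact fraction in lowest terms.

Total count: 3 + 3 + 4 + 2 + 2 = 14.
Total exposure: 5 shifts.
After the first batch: Gamma(30 + 14, 7 + 5) = Gamma(44, 12).
Total count 239 over total exposure 17 shifts.
After the second batch: Gamma(44 + 239, 12 + 17) = Gamma(283, 29).
Posterior variance = α'/β'² = 283/841.

283/841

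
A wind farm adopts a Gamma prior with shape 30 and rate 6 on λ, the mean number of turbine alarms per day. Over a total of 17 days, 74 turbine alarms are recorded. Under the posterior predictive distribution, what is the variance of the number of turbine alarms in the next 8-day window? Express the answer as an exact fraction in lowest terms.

Total count 74 over total exposure 17 days.
Posterior: α' = 30 + 74 = 104, β' = 6 + 17 = 23.
The posterior predictive for a window of length T is Negative Binomial with variance T·α'·(β'+T)/β'² = 8·104·31/529 = 25792/529.

25792/529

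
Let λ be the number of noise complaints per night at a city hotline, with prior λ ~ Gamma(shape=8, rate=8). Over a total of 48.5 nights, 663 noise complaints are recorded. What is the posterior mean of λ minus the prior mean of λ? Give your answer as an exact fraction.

Total count 663 over total exposure 48.5 nights.
Conjugate update: add total count to the shape and total exposure to the rate, giving Gamma(671, 113/2).
Posterior mean = 671/(113/2) = 1342/113; prior mean = 8/8 = 1. Difference = 1342/113 − 1 = 1229/113.

1229/113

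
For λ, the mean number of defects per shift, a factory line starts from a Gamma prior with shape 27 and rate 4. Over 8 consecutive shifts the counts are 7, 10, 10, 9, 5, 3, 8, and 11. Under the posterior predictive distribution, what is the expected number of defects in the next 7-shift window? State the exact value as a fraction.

105/2

Total count: 7 + 10 + 10 + 9 + 5 + 3 + 8 + 11 = 63.
Total exposure: 8 shifts.
Posterior: α' = 27 + 63 = 90, β' = 4 + 8 = 12.
Predictive mean over a 7-shift window = T·E[λ|data] = 7·90/12 = 105/2.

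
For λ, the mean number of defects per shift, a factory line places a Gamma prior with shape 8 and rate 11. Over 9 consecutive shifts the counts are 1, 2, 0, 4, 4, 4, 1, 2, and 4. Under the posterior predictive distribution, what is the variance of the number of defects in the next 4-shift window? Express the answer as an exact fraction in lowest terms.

36/5

Total count: 1 + 2 + 0 + 4 + 4 + 4 + 1 + 2 + 4 = 22.
Total exposure: 9 shifts.
Conjugate update: add total count to the shape and total exposure to the rate, giving Gamma(30, 20).
The posterior predictive for a window of length T is Negative Binomial with variance T·α'·(β'+T)/β'² = 4·30·24/400 = 36/5.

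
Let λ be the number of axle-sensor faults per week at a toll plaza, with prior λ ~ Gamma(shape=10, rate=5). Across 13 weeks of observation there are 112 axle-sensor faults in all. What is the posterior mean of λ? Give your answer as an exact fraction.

Total count 112 over total exposure 13 weeks.
Posterior: α' = 10 + 112 = 122, β' = 5 + 13 = 18.
Posterior mean = α'/β' = 122/18 = 61/9.

61/9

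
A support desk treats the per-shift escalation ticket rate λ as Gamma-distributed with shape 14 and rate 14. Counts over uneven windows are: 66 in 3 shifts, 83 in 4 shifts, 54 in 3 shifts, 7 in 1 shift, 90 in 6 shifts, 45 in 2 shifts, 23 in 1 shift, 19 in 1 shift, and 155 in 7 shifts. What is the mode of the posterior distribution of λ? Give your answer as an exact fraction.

185/14

Total count: 66 + 83 + 54 + 7 + 90 + 45 + 23 + 19 + 155 = 542.
Total exposure: 3 + 4 + 3 + 1 + 6 + 2 + 1 + 1 + 7 = 28 shifts.
Gamma(α, β) with Poisson data over total exposure Σt gives posterior Gamma(α+Σx, β+Σt) = Gamma(556, 42).
Posterior mode = (α'−1)/β' = 555/42 = 185/14.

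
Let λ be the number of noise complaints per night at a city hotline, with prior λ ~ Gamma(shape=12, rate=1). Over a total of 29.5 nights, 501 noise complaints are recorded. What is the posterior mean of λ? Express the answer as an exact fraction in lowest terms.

1026/61

Total count 501 over total exposure 29.5 nights.
Conjugate update: add total count to the shape and total exposure to the rate, giving Gamma(513, 61/2).
Posterior mean = α'/β' = 513/(61/2) = 1026/61.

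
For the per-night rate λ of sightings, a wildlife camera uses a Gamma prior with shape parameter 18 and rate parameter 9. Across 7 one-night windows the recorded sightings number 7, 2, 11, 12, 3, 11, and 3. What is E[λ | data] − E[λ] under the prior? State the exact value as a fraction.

35/16

Total count: 7 + 2 + 11 + 12 + 3 + 11 + 3 = 49.
Total exposure: 7 nights.
Posterior: α' = 18 + 49 = 67, β' = 9 + 7 = 16.
Posterior mean = 67/16 = 67/16; prior mean = 18/9 = 2. Difference = 67/16 − 2 = 35/16.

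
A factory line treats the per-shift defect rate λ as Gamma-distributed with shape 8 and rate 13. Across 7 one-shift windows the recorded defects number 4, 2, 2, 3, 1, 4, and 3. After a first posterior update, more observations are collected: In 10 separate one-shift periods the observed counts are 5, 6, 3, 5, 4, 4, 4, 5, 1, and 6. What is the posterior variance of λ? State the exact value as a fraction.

7/90

Total count: 4 + 2 + 2 + 3 + 1 + 4 + 3 = 19.
Total exposure: 7 shifts.
After the first batch: Gamma(8 + 19, 13 + 7) = Gamma(27, 20).
Total count: 5 + 6 + 3 + 5 + 4 + 4 + 4 + 5 + 1 + 6 = 43.
Total exposure: 10 shifts.
After the second batch: Gamma(27 + 43, 20 + 10) = Gamma(70, 30).
Posterior variance = α'/β'² = 70/900 = 7/90.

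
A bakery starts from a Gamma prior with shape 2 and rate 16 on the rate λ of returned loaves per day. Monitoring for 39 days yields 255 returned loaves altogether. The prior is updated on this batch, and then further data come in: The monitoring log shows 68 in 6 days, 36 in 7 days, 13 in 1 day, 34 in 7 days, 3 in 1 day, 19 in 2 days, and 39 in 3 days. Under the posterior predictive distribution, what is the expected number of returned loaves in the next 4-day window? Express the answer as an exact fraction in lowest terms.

Total count 255 over total exposure 39 days.
After the first batch: Gamma(2 + 255, 16 + 39) = Gamma(257, 55).
Total count: 68 + 36 + 13 + 34 + 3 + 19 + 39 = 212.
Total exposure: 6 + 7 + 1 + 7 + 1 + 2 + 3 = 27 days.
After the second batch: Gamma(257 + 212, 55 + 27) = Gamma(469, 82).
Predictive mean over a 4-day window = T·E[λ|data] = 4·469/82 = 938/41.

938/41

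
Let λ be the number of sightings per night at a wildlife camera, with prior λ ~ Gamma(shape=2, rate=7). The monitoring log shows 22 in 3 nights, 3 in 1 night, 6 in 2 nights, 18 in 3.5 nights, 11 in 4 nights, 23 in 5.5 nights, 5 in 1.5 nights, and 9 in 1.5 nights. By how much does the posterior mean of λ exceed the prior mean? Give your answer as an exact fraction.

Total count: 22 + 3 + 6 + 18 + 11 + 23 + 5 + 9 = 97.
Total exposure: 3 + 1 + 2 + 3.5 + 4 + 5.5 + 1.5 + 1.5 = 22 nights.
Posterior: α' = 2 + 97 = 99, β' = 7 + 22 = 29.
Posterior mean = 99/29 = 99/29; prior mean = 2/7 = 2/7. Difference = 99/29 − 2/7 = 635/203.

635/203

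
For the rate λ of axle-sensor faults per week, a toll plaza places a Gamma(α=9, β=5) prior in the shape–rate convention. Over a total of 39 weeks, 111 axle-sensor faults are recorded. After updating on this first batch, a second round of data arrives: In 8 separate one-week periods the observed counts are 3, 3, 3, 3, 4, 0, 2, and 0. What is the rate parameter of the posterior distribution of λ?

Total count 111 over total exposure 39 weeks.
After the first batch: Gamma(9 + 111, 5 + 39) = Gamma(120, 44).
Total count: 3 + 3 + 3 + 3 + 4 + 0 + 2 + 0 = 18.
Total exposure: 8 weeks.
After the second batch: Gamma(120 + 18, 44 + 8) = Gamma(138, 52).

52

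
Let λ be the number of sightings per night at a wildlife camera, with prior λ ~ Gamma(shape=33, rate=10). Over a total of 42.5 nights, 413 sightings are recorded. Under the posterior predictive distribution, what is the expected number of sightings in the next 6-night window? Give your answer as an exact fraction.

Total count 413 over total exposure 42.5 nights.
By Gamma–Poisson conjugacy, the posterior is Gamma(α + Σx, β + Σt) = Gamma(33 + 413, 10 + 42.5) = Gamma(446, 105/2).
Predictive mean over a 6-night window = T·E[λ|data] = 6·446/(105/2) = 1784/35.

1784/35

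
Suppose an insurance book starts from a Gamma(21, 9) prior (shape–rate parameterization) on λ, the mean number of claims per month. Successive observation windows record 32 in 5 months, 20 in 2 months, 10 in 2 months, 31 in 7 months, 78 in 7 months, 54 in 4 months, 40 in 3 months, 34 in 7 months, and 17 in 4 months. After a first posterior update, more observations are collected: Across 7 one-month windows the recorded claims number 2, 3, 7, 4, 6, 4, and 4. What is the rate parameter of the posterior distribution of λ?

Total count: 32 + 20 + 10 + 31 + 78 + 54 + 40 + 34 + 17 = 316.
Total exposure: 5 + 2 + 2 + 7 + 7 + 4 + 3 + 7 + 4 = 41 months.
After the first batch: Gamma(21 + 316, 9 + 41) = Gamma(337, 50).
Total count: 2 + 3 + 7 + 4 + 6 + 4 + 4 = 30.
Total exposure: 7 months.
After the second batch: Gamma(337 + 30, 50 + 7) = Gamma(367, 57).

57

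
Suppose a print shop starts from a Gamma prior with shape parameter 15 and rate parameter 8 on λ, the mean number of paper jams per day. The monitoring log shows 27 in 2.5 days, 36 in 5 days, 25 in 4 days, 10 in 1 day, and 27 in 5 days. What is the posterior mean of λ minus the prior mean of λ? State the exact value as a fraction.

1475/408

Total count: 27 + 36 + 25 + 10 + 27 = 125.
Total exposure: 2.5 + 5 + 4 + 1 + 5 = 17.5 days.
By Gamma–Poisson conjugacy, the posterior is Gamma(α + Σx, β + Σt) = Gamma(15 + 125, 8 + 17.5) = Gamma(140, 51/2).
Posterior mean = 140/(51/2) = 280/51; prior mean = 15/8 = 15/8. Difference = 280/51 − 15/8 = 1475/408.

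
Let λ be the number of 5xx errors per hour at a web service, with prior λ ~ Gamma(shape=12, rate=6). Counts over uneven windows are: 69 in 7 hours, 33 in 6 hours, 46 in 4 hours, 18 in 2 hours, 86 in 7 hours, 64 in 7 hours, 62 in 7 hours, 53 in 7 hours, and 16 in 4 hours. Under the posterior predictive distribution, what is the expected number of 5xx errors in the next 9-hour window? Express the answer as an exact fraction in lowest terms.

1377/19

Total count: 69 + 33 + 46 + 18 + 86 + 64 + 62 + 53 + 16 = 447.
Total exposure: 7 + 6 + 4 + 2 + 7 + 7 + 7 + 7 + 4 = 51 hours.
Posterior: α' = 12 + 447 = 459, β' = 6 + 51 = 57.
Predictive mean over a 9-hour window = T·E[λ|data] = 9·459/57 = 1377/19.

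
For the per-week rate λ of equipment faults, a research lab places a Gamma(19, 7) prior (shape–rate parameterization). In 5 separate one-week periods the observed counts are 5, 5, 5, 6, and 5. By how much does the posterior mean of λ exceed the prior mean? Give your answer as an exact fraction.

Total count: 5 + 5 + 5 + 6 + 5 = 26.
Total exposure: 5 weeks.
Gamma(α, β) with Poisson data over total exposure Σt gives posterior Gamma(α+Σx, β+Σt) = Gamma(45, 12).
Posterior mean = 45/12 = 15/4; prior mean = 19/7 = 19/7. Difference = 15/4 − 19/7 = 29/28.

29/28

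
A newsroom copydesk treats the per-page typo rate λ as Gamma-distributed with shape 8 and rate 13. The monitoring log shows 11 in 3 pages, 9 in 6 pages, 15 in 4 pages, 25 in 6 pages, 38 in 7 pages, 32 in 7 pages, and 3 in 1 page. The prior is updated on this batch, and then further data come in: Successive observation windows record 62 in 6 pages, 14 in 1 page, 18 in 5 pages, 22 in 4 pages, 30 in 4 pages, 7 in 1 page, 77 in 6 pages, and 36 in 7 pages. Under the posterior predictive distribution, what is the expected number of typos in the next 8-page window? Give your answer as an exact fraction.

3256/81

Total count: 11 + 9 + 15 + 25 + 38 + 32 + 3 = 133.
Total exposure: 3 + 6 + 4 + 6 + 7 + 7 + 1 = 34 pages.
After the first batch: Gamma(8 + 133, 13 + 34) = Gamma(141, 47).
Total count: 62 + 14 + 18 + 22 + 30 + 7 + 77 + 36 = 266.
Total exposure: 6 + 1 + 5 + 4 + 4 + 1 + 6 + 7 = 34 pages.
After the second batch: Gamma(141 + 266, 47 + 34) = Gamma(407, 81).
Predictive mean over an 8-page window = T·E[λ|data] = 8·407/81 = 3256/81.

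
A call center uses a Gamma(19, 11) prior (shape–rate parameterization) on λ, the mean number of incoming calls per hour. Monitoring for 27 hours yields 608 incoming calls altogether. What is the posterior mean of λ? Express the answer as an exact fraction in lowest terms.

33/2

Total count 608 over total exposure 27 hours.
Conjugate update: add total count to the shape and total exposure to the rate, giving Gamma(627, 38).
Posterior mean = α'/β' = 627/38 = 33/2.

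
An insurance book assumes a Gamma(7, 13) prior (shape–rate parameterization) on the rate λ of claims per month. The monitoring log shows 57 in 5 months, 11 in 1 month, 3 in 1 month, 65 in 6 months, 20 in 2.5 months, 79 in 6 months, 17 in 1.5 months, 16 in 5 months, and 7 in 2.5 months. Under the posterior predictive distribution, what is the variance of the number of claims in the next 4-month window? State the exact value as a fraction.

71440/2523

Total count: 57 + 11 + 3 + 65 + 20 + 79 + 17 + 16 + 7 = 275.
Total exposure: 5 + 1 + 1 + 6 + 2.5 + 6 + 1.5 + 5 + 2.5 = 30.5 months.
Conjugate update: add total count to the shape and total exposure to the rate, giving Gamma(282, 87/2).
The posterior predictive for a window of length T is Negative Binomial with variance T·α'·(β'+T)/β'² = 4·282·(95/2)/(7569/4) = 71440/2523.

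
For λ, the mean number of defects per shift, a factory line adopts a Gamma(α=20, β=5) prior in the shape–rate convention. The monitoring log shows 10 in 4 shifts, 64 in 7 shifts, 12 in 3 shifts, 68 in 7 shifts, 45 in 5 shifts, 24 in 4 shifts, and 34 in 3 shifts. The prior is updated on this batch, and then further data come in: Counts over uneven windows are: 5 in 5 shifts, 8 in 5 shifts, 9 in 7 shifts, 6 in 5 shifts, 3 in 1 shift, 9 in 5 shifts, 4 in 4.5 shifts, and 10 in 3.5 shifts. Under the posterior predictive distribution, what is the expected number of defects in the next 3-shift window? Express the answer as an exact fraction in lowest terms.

993/74

Total count: 10 + 64 + 12 + 68 + 45 + 24 + 34 = 257.
Total exposure: 4 + 7 + 3 + 7 + 5 + 4 + 3 = 33 shifts.
After the first batch: Gamma(20 + 257, 5 + 33) = Gamma(277, 38).
Total count: 5 + 8 + 9 + 6 + 3 + 9 + 4 + 10 = 54.
Total exposure: 5 + 5 + 7 + 5 + 1 + 5 + 4.5 + 3.5 = 36 shifts.
After the second batch: Gamma(277 + 54, 38 + 36) = Gamma(331, 74).
Predictive mean over a 3-shift window = T·E[λ|data] = 3·331/74 = 993/74.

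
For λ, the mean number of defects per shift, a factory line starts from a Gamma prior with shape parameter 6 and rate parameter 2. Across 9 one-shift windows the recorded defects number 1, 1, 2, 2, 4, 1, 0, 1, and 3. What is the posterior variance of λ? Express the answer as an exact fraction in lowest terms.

Total count: 1 + 1 + 2 + 2 + 4 + 1 + 0 + 1 + 3 = 15.
Total exposure: 9 shifts.
Gamma(α, β) with Poisson data over total exposure Σt gives posterior Gamma(α+Σx, β+Σt) = Gamma(21, 11).
Posterior variance = α'/β'² = 21/121.

21/121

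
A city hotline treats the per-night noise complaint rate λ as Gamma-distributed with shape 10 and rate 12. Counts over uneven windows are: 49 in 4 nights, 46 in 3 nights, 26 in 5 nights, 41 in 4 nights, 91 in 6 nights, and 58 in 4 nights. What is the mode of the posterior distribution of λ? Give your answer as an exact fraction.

160/19

Total count: 49 + 46 + 26 + 41 + 91 + 58 = 311.
Total exposure: 4 + 3 + 5 + 4 + 6 + 4 = 26 nights.
Posterior: α' = 10 + 311 = 321, β' = 12 + 26 = 38.
Posterior mode = (α'−1)/β' = 320/38 = 160/19.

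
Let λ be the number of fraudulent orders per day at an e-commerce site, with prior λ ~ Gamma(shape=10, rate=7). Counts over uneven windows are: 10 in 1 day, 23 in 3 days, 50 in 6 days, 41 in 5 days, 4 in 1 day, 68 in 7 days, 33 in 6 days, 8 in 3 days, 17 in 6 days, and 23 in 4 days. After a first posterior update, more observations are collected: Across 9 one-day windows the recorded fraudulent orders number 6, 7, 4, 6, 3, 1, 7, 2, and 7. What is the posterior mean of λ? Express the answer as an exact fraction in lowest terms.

165/29

Total count: 10 + 23 + 50 + 41 + 4 + 68 + 33 + 8 + 17 + 23 = 277.
Total exposure: 1 + 3 + 6 + 5 + 1 + 7 + 6 + 3 + 6 + 4 = 42 days.
After the first batch: Gamma(10 + 277, 7 + 42) = Gamma(287, 49).
Total count: 6 + 7 + 4 + 6 + 3 + 1 + 7 + 2 + 7 = 43.
Total exposure: 9 days.
After the second batch: Gamma(287 + 43, 49 + 9) = Gamma(330, 58).
Posterior mean = α'/β' = 330/58 = 165/29.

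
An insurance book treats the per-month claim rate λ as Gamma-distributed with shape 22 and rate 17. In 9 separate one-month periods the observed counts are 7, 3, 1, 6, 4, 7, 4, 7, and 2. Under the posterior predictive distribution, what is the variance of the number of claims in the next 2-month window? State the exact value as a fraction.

882/169

Total count: 7 + 3 + 1 + 6 + 4 + 7 + 4 + 7 + 2 = 41.
Total exposure: 9 months.
Gamma(α, β) with Poisson data over total exposure Σt gives posterior Gamma(α+Σx, β+Σt) = Gamma(63, 26).
The posterior predictive for a window of length T is Negative Binomial with variance T·α'·(β'+T)/β'² = 2·63·28/676 = 882/169.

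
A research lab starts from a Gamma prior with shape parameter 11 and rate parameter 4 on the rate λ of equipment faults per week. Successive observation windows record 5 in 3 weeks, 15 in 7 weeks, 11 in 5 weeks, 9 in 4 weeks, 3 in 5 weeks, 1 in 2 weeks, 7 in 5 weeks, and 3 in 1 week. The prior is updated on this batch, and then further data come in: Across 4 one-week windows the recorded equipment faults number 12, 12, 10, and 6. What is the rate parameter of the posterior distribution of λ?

Total count: 5 + 15 + 11 + 9 + 3 + 1 + 7 + 3 = 54.
Total exposure: 3 + 7 + 5 + 4 + 5 + 2 + 5 + 1 = 32 weeks.
After the first batch: Gamma(11 + 54, 4 + 32) = Gamma(65, 36).
Total count: 12 + 12 + 10 + 6 = 40.
Total exposure: 4 weeks.
After the second batch: Gamma(65 + 40, 36 + 4) = Gamma(105, 40).

40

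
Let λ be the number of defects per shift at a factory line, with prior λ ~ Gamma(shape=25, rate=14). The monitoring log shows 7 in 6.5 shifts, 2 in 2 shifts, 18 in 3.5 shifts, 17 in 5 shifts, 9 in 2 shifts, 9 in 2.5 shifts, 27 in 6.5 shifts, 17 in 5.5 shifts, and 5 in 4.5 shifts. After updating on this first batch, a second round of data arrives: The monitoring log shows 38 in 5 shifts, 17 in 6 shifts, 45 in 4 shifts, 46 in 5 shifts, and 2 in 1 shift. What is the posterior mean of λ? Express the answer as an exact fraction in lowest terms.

284/73

Total count: 7 + 2 + 18 + 17 + 9 + 9 + 27 + 17 + 5 = 111.
Total exposure: 6.5 + 2 + 3.5 + 5 + 2 + 2.5 + 6.5 + 5.5 + 4.5 = 38 shifts.
After the first batch: Gamma(25 + 111, 14 + 38) = Gamma(136, 52).
Total count: 38 + 17 + 45 + 46 + 2 = 148.
Total exposure: 5 + 6 + 4 + 5 + 1 = 21 shifts.
After the second batch: Gamma(136 + 148, 52 + 21) = Gamma(284, 73).
Posterior mean = α'/β' = 284/73.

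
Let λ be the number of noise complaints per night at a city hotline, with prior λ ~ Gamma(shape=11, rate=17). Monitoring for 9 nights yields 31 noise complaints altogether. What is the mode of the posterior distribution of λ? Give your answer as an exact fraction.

Total count 31 over total exposure 9 nights.
Conjugate update: add total count to the shape and total exposure to the rate, giving Gamma(42, 26).
Posterior mode = (α'−1)/β' = 41/26.

41/26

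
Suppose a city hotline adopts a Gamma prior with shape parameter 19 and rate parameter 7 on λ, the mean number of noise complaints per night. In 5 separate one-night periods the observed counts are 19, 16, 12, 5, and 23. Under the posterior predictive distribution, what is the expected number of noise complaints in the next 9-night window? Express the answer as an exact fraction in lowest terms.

141/2

Total count: 19 + 16 + 12 + 5 + 23 = 75.
Total exposure: 5 nights.
Gamma(α, β) with Poisson data over total exposure Σt gives posterior Gamma(α+Σx, β+Σt) = Gamma(94, 12).
Predictive mean over a 9-night window = T·E[λ|data] = 9·94/12 = 141/2.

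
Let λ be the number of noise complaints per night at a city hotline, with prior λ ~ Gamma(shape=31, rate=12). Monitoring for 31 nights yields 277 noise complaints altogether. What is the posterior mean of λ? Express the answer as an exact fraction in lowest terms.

Total count 277 over total exposure 31 nights.
Posterior: α' = 31 + 277 = 308, β' = 12 + 31 = 43.
Posterior mean = α'/β' = 308/43.

308/43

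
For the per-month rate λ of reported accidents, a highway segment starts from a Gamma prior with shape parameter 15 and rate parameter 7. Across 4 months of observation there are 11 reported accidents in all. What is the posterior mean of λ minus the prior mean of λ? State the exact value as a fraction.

Total count 11 over total exposure 4 months.
By Gamma–Poisson conjugacy, the posterior is Gamma(α + Σx, β + Σt) = Gamma(15 + 11, 7 + 4) = Gamma(26, 11).
Posterior mean = 26/11 = 26/11; prior mean = 15/7 = 15/7. Difference = 26/11 − 15/7 = 17/77.

17/77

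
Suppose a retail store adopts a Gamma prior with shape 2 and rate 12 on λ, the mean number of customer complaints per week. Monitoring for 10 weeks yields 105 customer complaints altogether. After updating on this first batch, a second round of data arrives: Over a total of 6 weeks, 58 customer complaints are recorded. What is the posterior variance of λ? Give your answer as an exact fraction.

165/784

Total count 105 over total exposure 10 weeks.
After the first batch: Gamma(2 + 105, 12 + 10) = Gamma(107, 22).
Total count 58 over total exposure 6 weeks.
After the second batch: Gamma(107 + 58, 22 + 6) = Gamma(165, 28).
Posterior variance = α'/β'² = 165/784.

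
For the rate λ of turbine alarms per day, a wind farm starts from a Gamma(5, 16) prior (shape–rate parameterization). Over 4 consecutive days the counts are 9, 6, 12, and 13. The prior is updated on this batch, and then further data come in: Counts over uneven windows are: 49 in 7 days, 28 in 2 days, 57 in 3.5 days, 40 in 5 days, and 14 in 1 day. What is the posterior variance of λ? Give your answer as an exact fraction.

Total count: 9 + 6 + 12 + 13 = 40.
Total exposure: 4 days.
After the first batch: Gamma(5 + 40, 16 + 4) = Gamma(45, 20).
Total count: 49 + 28 + 57 + 40 + 14 = 188.
Total exposure: 7 + 2 + 3.5 + 5 + 1 = 18.5 days.
After the second batch: Gamma(45 + 188, 20 + 18.5) = Gamma(233, 77/2).
Posterior variance = α'/β'² = 233/(5929/4) = 932/5929.

932/5929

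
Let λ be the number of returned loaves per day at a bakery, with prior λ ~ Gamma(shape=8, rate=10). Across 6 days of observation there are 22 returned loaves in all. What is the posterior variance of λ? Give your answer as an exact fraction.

Total count 22 over total exposure 6 days.
The Gamma prior is conjugate for the Poisson rate, so λ | data ~ Gamma(8+22, 10+6) = Gamma(30, 16).
Posterior variance = α'/β'² = 30/256 = 15/128.

15/128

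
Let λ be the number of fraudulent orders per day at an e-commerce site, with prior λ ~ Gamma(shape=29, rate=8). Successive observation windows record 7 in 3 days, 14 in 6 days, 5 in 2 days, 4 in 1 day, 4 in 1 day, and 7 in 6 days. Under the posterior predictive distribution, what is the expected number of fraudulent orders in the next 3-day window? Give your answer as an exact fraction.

70/9

Total count: 7 + 14 + 5 + 4 + 4 + 7 = 41.
Total exposure: 3 + 6 + 2 + 1 + 1 + 6 = 19 days.
Gamma(α, β) with Poisson data over total exposure Σt gives posterior Gamma(α+Σx, β+Σt) = Gamma(70, 27).
Predictive mean over a 3-day window = T·E[λ|data] = 3·70/27 = 70/9.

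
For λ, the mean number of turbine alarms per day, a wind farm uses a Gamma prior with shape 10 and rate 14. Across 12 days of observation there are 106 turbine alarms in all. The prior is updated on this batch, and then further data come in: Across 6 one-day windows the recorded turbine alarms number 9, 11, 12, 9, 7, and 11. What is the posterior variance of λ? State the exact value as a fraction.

Total count 106 over total exposure 12 days.
After the first batch: Gamma(10 + 106, 14 + 12) = Gamma(116, 26).
Total count: 9 + 11 + 12 + 9 + 7 + 11 = 59.
Total exposure: 6 days.
After the second batch: Gamma(116 + 59, 26 + 6) = Gamma(175, 32).
Posterior variance = α'/β'² = 175/1024.

175/1024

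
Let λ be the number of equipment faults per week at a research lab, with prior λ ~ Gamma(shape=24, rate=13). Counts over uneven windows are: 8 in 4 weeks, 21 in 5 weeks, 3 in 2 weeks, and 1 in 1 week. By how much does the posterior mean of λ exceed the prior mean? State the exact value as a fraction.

Total count: 8 + 21 + 3 + 1 = 33.
Total exposure: 4 + 5 + 2 + 1 = 12 weeks.
Posterior: α' = 24 + 33 = 57, β' = 13 + 12 = 25.
Posterior mean = 57/25 = 57/25; prior mean = 24/13 = 24/13. Difference = 57/25 − 24/13 = 141/325.

141/325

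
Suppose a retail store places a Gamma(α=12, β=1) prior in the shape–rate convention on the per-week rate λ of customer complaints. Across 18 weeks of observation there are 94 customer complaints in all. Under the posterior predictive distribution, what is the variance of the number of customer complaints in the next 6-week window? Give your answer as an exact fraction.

15900/361

Total count 94 over total exposure 18 weeks.
Conjugate update: add total count to the shape and total exposure to the rate, giving Gamma(106, 19).
The posterior predictive for a window of length T is Negative Binomial with variance T·α'·(β'+T)/β'² = 6·106·25/361 = 15900/361.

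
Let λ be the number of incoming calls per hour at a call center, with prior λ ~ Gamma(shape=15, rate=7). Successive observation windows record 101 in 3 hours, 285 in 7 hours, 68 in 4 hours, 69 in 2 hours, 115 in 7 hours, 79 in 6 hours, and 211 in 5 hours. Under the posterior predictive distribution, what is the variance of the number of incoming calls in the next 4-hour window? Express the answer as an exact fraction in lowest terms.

4140/41

Total count: 101 + 285 + 68 + 69 + 115 + 79 + 211 = 928.
Total exposure: 3 + 7 + 4 + 2 + 7 + 6 + 5 = 34 hours.
The Gamma prior is conjugate for the Poisson rate, so λ | data ~ Gamma(15+928, 7+34) = Gamma(943, 41).
The posterior predictive for a window of length T is Negative Binomial with variance T·α'·(β'+T)/β'² = 4·943·45/1681 = 4140/41.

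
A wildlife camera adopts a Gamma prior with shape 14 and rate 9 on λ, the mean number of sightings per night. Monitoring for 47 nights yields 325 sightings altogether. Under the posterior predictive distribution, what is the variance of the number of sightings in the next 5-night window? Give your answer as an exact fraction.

Total count 325 over total exposure 47 nights.
Posterior: α' = 14 + 325 = 339, β' = 9 + 47 = 56.
The posterior predictive for a window of length T is Negative Binomial with variance T·α'·(β'+T)/β'² = 5·339·61/3136 = 103395/3136.

103395/3136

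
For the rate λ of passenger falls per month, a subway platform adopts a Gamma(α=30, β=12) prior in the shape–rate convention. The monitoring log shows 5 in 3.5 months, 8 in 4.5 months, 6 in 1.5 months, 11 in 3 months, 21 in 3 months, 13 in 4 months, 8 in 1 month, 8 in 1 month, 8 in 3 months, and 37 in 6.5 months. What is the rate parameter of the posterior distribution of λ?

43

Total count: 5 + 8 + 6 + 11 + 21 + 13 + 8 + 8 + 8 + 37 = 125.
Total exposure: 3.5 + 4.5 + 1.5 + 3 + 3 + 4 + 1 + 1 + 3 + 6.5 = 31 months.
Gamma(α, β) with Poisson data over total exposure Σt gives posterior Gamma(α+Σx, β+Σt) = Gamma(155, 43).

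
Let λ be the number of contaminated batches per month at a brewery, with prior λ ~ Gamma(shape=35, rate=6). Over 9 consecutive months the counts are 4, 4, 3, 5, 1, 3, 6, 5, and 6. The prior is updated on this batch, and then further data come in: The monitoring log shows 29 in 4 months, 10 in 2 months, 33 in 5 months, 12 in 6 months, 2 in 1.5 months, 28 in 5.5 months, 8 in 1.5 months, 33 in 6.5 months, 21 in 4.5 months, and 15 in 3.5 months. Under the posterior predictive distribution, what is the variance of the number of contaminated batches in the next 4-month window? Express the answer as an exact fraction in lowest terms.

62068/3025

Total count: 4 + 4 + 3 + 5 + 1 + 3 + 6 + 5 + 6 = 37.
Total exposure: 9 months.
After the first batch: Gamma(35 + 37, 6 + 9) = Gamma(72, 15).
Total count: 29 + 10 + 33 + 12 + 2 + 28 + 8 + 33 + 21 + 15 = 191.
Total exposure: 4 + 2 + 5 + 6 + 1.5 + 5.5 + 1.5 + 6.5 + 4.5 + 3.5 = 40 months.
After the second batch: Gamma(72 + 191, 15 + 40) = Gamma(263, 55).
The posterior predictive for a window of length T is Negative Binomial with variance T·α'·(β'+T)/β'² = 4·263·59/3025 = 62068/3025.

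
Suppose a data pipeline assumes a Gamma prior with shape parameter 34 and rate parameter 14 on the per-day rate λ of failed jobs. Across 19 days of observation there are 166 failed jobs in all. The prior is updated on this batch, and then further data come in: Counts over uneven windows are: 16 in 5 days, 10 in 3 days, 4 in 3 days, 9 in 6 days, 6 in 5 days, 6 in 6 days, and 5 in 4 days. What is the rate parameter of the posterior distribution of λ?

65

Total count 166 over total exposure 19 days.
After the first batch: Gamma(34 + 166, 14 + 19) = Gamma(200, 33).
Total count: 16 + 10 + 4 + 9 + 6 + 6 + 5 = 56.
Total exposure: 5 + 3 + 3 + 6 + 5 + 6 + 4 = 32 days.
After the second batch: Gamma(200 + 56, 33 + 32) = Gamma(256, 65).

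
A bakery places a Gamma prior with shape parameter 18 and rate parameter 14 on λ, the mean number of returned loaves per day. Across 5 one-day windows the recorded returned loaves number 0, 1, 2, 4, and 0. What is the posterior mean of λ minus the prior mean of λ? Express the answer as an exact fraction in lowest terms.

4/133

Total count: 0 + 1 + 2 + 4 + 0 = 7.
Total exposure: 5 days.
By Gamma–Poisson conjugacy, the posterior is Gamma(α + Σx, β + Σt) = Gamma(18 + 7, 14 + 5) = Gamma(25, 19).
Posterior mean = 25/19 = 25/19; prior mean = 18/14 = 9/7. Difference = 25/19 − 9/7 = 4/133.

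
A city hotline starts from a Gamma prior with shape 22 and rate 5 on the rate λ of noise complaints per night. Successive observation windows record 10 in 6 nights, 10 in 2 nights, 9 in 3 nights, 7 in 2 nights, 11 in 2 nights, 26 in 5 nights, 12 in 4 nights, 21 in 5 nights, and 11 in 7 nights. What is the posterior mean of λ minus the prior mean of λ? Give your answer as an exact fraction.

-207/205

Total count: 10 + 10 + 9 + 7 + 11 + 26 + 12 + 21 + 11 = 117.
Total exposure: 6 + 2 + 3 + 2 + 2 + 5 + 4 + 5 + 7 = 36 nights.
Gamma(α, β) with Poisson data over total exposure Σt gives posterior Gamma(α+Σx, β+Σt) = Gamma(139, 41).
Posterior mean = 139/41 = 139/41; prior mean = 22/5 = 22/5. Difference = 139/41 − 22/5 = -207/205.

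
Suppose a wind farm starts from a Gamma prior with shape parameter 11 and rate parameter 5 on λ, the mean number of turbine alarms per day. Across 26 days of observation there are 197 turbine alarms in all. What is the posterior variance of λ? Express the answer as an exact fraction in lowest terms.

208/961

Total count 197 over total exposure 26 days.
Conjugate update: add total count to the shape and total exposure to the rate, giving Gamma(208, 31).
Posterior variance = α'/β'² = 208/961.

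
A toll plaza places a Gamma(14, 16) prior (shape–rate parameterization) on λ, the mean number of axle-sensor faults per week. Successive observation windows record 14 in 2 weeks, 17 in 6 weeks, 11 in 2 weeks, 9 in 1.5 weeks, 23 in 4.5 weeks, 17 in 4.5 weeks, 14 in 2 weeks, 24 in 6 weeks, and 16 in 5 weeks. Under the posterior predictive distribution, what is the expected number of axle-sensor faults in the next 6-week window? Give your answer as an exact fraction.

Total count: 14 + 17 + 11 + 9 + 23 + 17 + 14 + 24 + 16 = 145.
Total exposure: 2 + 6 + 2 + 1.5 + 4.5 + 4.5 + 2 + 6 + 5 = 33.5 weeks.
By Gamma–Poisson conjugacy, the posterior is Gamma(α + Σx, β + Σt) = Gamma(14 + 145, 16 + 33.5) = Gamma(159, 99/2).
Predictive mean over a 6-week window = T·E[λ|data] = 6·159/(99/2) = 212/11.

212/11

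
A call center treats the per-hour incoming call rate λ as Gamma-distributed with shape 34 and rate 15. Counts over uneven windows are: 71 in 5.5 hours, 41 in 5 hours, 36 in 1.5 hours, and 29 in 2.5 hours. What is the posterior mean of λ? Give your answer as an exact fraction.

422/59

Total count: 71 + 41 + 36 + 29 = 177.
Total exposure: 5.5 + 5 + 1.5 + 2.5 = 14.5 hours.
Gamma(α, β) with Poisson data over total exposure Σt gives posterior Gamma(α+Σx, β+Σt) = Gamma(211, 59/2).
Posterior mean = α'/β' = 211/(59/2) = 422/59.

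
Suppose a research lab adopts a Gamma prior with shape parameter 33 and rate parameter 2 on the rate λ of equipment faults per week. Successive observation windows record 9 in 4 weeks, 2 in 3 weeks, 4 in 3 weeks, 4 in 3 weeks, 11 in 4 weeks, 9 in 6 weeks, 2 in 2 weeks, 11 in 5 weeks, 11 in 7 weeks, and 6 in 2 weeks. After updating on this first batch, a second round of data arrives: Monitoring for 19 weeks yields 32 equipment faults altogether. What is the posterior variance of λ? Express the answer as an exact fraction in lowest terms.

Total count: 9 + 2 + 4 + 4 + 11 + 9 + 2 + 11 + 11 + 6 = 69.
Total exposure: 4 + 3 + 3 + 3 + 4 + 6 + 2 + 5 + 7 + 2 = 39 weeks.
After the first batch: Gamma(33 + 69, 2 + 39) = Gamma(102, 41).
Total count 32 over total exposure 19 weeks.
After the second batch: Gamma(102 + 32, 41 + 19) = Gamma(134, 60).
Posterior variance = α'/β'² = 134/3600 = 67/1800.

67/1800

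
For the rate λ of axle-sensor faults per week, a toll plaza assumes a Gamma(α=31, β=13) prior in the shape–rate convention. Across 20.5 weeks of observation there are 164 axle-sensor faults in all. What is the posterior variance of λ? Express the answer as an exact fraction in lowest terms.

780/4489

Total count 164 over total exposure 20.5 weeks.
By Gamma–Poisson conjugacy, the posterior is Gamma(α + Σx, β + Σt) = Gamma(31 + 164, 13 + 20.5) = Gamma(195, 67/2).
Posterior variance = α'/β'² = 195/(4489/4) = 780/4489.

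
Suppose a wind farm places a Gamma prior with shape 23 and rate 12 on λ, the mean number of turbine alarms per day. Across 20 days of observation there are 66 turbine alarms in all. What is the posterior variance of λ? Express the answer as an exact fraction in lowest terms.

89/1024

Total count 66 over total exposure 20 days.
Conjugate update: add total count to the shape and total exposure to the rate, giving Gamma(89, 32).
Posterior variance = α'/β'² = 89/1024.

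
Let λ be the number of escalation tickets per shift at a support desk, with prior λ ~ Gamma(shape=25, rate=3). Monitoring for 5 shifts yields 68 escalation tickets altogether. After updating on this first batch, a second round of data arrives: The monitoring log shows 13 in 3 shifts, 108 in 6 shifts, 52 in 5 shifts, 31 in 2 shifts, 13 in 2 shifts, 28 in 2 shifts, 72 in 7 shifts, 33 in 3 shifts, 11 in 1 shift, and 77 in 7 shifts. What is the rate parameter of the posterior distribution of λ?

Total count 68 over total exposure 5 shifts.
After the first batch: Gamma(25 + 68, 3 + 5) = Gamma(93, 8).
Total count: 13 + 108 + 52 + 31 + 13 + 28 + 72 + 33 + 11 + 77 = 438.
Total exposure: 3 + 6 + 5 + 2 + 2 + 2 + 7 + 3 + 1 + 7 = 38 shifts.
After the second batch: Gamma(93 + 438, 8 + 38) = Gamma(531, 46).

46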